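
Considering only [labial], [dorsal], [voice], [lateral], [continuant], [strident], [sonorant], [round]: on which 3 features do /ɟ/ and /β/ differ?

The two segments share [+voice], [−lateral], [−strident], [−sonorant], [−round]. The only features from the list on which they differ: /ɟ/ is [−continuant] while /β/ is [+continuant]; /ɟ/ is [−labial] while /β/ is [+labial]; /ɟ/ is [+dorsal] while /β/ is [−dorsal].

[continuant], [labial], [dorsal]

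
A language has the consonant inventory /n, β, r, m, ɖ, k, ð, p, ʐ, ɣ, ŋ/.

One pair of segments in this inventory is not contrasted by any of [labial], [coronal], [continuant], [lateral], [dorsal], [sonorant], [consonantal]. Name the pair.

ð, ʐ

/ð/ (voiced dental fricative) and /ʐ/ (voiced retroflex fricative) are both [−labial], [+coronal], [+continuant], [−lateral], [−dorsal], [−sonorant], [+consonantal], so none of the listed features separates them. (They do differ in [strident], [anterior] and [distributed], which are not among the given features.) Every other pair in the inventory differs on at least one listed feature.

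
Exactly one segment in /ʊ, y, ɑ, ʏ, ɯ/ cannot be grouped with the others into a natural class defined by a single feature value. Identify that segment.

/ɯ, ʏ, y, ʊ/ are all [+high], but /ɑ/ (low back unrounded vowel) is [-high]. No other single segment can be removed to leave a set sharing one feature value that the removed segment lacks, so /ɑ/ is the odd one out.

ɑ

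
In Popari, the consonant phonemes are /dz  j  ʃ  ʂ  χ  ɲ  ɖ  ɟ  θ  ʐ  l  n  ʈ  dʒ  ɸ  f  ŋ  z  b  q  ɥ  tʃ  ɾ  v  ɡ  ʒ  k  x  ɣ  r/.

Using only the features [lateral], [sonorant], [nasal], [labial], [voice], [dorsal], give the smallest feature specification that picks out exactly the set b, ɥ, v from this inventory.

[+voice, +labial]

The class [+voice], [+labial] has exactly /b, ɥ, v/ as its extension in this inventory. No smaller conjunction from the listed features achieves this: [+labial] alone would also admit /ɸ, f/; [+voice] alone would also admit /dz, j, ɲ, ɖ, …/; and checking the remaining single features turns up none with this extension.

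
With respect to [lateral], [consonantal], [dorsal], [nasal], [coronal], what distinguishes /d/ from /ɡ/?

/d/ (voiced alveolar stop) and /ɡ/ (voiced velar stop) agree on [−lateral], [+consonantal], [−nasal]. They differ on [coronal] (/d/ [+], /ɡ/ [−]), [dorsal] (/d/ [−], /ɡ/ [+]).

[coronal], [dorsal]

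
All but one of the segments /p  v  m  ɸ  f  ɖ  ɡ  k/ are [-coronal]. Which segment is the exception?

/ɖ/ is the voiced retroflex stop, which is [+coronal]; the rest — /ɸ, v, m, f, ɡ, k, p/ — are [-coronal].

ɖ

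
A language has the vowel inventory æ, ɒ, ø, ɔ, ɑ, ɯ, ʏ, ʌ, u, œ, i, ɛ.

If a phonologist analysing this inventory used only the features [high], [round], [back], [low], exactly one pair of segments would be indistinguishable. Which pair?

On the given features, /ø/ and /œ/ have an identical profile: [−high], [+round], [−back], [−low]. No other two segments in the inventory coincide on all 4 features. (They do differ in [tense], which is not among the given features.)

ø, œ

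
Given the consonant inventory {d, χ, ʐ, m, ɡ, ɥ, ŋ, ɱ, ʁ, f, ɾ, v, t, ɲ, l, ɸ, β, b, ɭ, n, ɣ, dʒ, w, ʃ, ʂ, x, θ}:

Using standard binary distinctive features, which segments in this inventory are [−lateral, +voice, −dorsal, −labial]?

Eliminate segments failing any feature: /χ, f, t, ɸ, ʃ, ʂ, x, θ/ are [−voice]; /m, ɱ, v, β, b/ are [+labial]; /ɡ, ɥ, ŋ, ʁ, ɲ, ɣ, w/ are [+dorsal]; /l, ɭ/ are [+lateral]. The remaining /d, ʐ, ɾ, n, dʒ/ satisfy [−lateral], [+voice], [−dorsal], [−labial].

d, ʐ, ɾ, n, dʒ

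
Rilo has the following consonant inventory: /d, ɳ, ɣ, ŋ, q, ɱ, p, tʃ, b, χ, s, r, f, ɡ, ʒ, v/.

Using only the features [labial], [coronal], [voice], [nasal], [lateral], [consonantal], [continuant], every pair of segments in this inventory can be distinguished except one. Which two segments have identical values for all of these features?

ʒ, r

/ʒ/ (voiced postalveolar fricative) and /r/ (alveolar trill) are both [-labial], [+coronal], [+voice], [-nasal], [-lateral], [+consonantal], [+continuant], so none of the listed features separates them. (They do differ in [sonorant], [strident] and [anterior], which are not among the given features.) Every other pair in the inventory differs on at least one listed feature.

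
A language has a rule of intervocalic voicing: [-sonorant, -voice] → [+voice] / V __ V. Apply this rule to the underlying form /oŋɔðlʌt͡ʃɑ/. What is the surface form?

[oŋɔðlʌd͡ʒɑ]

The only segment in the rule's environment that also matches [-sonorant, -voice] is /t͡ʃ/. Applying [+voice] turns the voiceless postalveolar affricate into /d͡ʒ/ (voiced postalveolar affricate), giving [oŋɔðlʌd͡ʒɑ].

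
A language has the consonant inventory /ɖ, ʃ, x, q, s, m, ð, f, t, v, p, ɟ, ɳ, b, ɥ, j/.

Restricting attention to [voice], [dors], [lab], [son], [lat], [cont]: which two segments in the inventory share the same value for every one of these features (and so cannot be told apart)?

ʃ, s

/ʃ/ (voiceless postalveolar fricative) and /s/ (voiceless alveolar fricative) are both [-voice], [-dorsal], [-labial], [-sonorant], [-lateral], [+continuant], so none of the listed features separates them. (They do differ in [anterior] and [distributed], which are not among the given features.) Every other pair in the inventory differs on at least one listed feature.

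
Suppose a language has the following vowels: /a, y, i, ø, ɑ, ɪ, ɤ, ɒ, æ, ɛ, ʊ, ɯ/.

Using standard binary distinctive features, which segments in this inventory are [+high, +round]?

Checking each segment against [+high], [+round]: /y/ (high front rounded tense vowel), /ʊ/ (high back rounded lax vowel) satisfy every feature; every other segment in the inventory fails at least one.

y, ʊ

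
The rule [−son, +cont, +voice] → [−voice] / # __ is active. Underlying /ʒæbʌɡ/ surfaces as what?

Only the initial segment /ʒ/ is both word-initial and matches the structural description. It is a voiced postalveolar fricative, so [−son, +cont, +voice] holds; changing it to [−voice] with all other features held fixed yields /ʃ/ (voiceless postalveolar fricative). No other segment meets both the structural description and the environment, so the output is [ʃæbʌɡ].

[ʃæbʌɡ]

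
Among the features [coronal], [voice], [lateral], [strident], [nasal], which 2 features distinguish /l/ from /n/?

[nasal], [lateral]

The two segments share [+coronal], [+voice], [−strident]. The only features from the list on which they differ: /l/ is [−nasal] while /n/ is [+nasal]; /l/ is [+lateral] while /n/ is [−lateral].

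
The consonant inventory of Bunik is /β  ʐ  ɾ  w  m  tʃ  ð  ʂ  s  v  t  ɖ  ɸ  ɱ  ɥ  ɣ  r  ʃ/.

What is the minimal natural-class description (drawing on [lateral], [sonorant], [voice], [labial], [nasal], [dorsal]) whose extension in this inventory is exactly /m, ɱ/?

[+nasal]

Every target segment is [+nasal] and no other inventory member is, so one feature is enough.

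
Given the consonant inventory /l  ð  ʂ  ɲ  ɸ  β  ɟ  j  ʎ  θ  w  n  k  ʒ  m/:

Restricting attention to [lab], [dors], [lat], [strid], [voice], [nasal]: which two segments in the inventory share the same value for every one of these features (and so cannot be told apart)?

Both /ɟ/ and /j/ are [-labial], [+dorsal], [-lateral], [-strident], [+voice], [-nasal]. Since the list omits [sonorant] and [continuant] — which do distinguish the voiced palatal stop from the palatal glide — this pair collapses; all other pairs remain distinct.

ɟ, j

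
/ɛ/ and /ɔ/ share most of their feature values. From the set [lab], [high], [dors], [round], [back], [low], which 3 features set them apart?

/ɛ/ (mid front unrounded lax vowel) and /ɔ/ (mid back rounded lax vowel) agree on [−high], [+dorsal], [−low]. They differ on [labial] (/ɛ/ [−], /ɔ/ [+]), [round] (/ɛ/ [−], /ɔ/ [+]), [back] (/ɛ/ [−], /ɔ/ [+]).

[labial], [round], [back]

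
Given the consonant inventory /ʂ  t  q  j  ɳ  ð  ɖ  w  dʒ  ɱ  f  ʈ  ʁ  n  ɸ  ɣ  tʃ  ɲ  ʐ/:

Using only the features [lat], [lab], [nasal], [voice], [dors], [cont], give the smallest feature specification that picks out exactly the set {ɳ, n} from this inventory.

Every target segment is [+nasal], [-labial], [-dorsal]; each remaining inventory member fails at least one of these. Each conjunct is needed — [-labial, -dorsal] alone would also admit /ʂ, t, ð, ɖ, …/; [+nasal, -dorsal] alone would also admit /ɱ/; [+nasal, -labial] alone would also admit /ɲ/ — and no other combination of two listed features has exactly this extension, so three is the minimum.

[+nasal, -lab, -dors]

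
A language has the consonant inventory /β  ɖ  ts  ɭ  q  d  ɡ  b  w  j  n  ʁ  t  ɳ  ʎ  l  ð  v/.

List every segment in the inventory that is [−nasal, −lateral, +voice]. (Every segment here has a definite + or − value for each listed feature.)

Checking each segment against [−nasal], [−lateral], [+voice]: /β/ (voiced bilabial fricative), /ɖ/ (voiced retroflex stop), /d/ (voiced alveolar stop), /ɡ/ (voiced velar stop), /b/ (voiced bilabial stop), /w/ (labial-velar glide), among others, satisfy every feature; every other segment in the inventory fails at least one.

β, ɖ, d, ɡ, b, w, j, ʁ, ð, v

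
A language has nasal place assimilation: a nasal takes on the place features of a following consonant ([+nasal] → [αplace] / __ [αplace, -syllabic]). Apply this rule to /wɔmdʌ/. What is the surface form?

The only nasal preceding a consonant is /m/ before /d/. /d/ is [+coronal], so /m/ → /n/, giving [wɔndʌ].

[wɔndʌ]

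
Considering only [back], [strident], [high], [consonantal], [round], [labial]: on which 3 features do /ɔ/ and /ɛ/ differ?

The two segments share [-strident], [-high], [-consonantal]. The only features from the list on which they differ: /ɔ/ is [+labial] while /ɛ/ is [-labial]; /ɔ/ is [+round] while /ɛ/ is [-round]; /ɔ/ is [+back] while /ɛ/ is [-back].

[labial], [round], [back]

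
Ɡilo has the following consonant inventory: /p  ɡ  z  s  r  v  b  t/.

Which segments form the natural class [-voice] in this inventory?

The [-voice] segments here are /p, s, t/; the remaining /ɡ, z, r, v, b/ are [+voice].

p, s, t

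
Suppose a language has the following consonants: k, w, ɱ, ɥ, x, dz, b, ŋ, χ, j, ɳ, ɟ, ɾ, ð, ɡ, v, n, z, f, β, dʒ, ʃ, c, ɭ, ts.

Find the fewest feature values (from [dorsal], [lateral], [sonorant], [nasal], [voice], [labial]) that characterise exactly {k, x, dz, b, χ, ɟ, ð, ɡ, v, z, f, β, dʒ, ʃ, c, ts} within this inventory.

Every target segment is [−sonorant] and no other inventory member is, so one feature is enough.

[−sonorant]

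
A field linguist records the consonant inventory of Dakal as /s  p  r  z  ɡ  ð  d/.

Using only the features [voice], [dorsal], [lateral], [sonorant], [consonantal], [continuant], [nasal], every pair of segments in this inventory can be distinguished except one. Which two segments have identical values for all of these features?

ð, z

/ð/ (voiced dental fricative) and /z/ (voiced alveolar fricative) are both [+voice], [−dorsal], [−lateral], [−sonorant], [+consonantal], [+continuant], [−nasal], so none of the listed features separates them. (They do differ in [strident] and [distributed], which are not among the given features.) Every other pair in the inventory differs on at least one listed feature.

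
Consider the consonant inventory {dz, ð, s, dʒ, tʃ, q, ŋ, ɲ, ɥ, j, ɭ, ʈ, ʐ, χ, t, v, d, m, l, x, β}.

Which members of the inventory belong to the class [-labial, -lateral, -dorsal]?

First, the [-labial] segments are /dz, ð, s, dʒ, tʃ, q, ŋ, ɲ, j, ɭ, ʈ, ʐ, χ, t, d, l, x/.
Of those, [-lateral] gives /dz, ð, s, dʒ, tʃ, q, ŋ, ɲ, j, ʈ, ʐ, χ, t, d, x/.
Intersecting with [-dorsal] leaves /dz, ð, s, dʒ, tʃ, ʈ, ʐ, t, d/.

dz, ð, s, dʒ, tʃ, ʈ, ʐ, t, d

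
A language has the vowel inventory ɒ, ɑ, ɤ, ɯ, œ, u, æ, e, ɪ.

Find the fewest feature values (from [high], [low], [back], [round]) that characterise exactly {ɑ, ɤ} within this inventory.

[−high, +back, −round]

/ɑ, ɤ/ are all [−high], [+back], [−round], and no other segment in the inventory matches all three values. Dropping any one of them over-generates: [+back, −round] alone would also admit /ɯ/; [−high, −round] alone would also admit /æ, e/; [−high, +back] alone would also admit /ɒ/. No other combination of two listed features picks out exactly this set either, so fewer than three features will not do.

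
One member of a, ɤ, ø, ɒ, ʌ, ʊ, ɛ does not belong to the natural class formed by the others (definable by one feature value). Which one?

ʊ

The remaining segments after removing /ʊ/ share [-high]; /ʊ/ (high back rounded lax vowel) is [+high]. For every other candidate removal, the leftover set fails to share any single feature value that the removed segment lacks.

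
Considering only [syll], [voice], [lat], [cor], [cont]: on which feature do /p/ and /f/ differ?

/p/ is the voiceless bilabial stop and /f/ is the voiceless labiodental fricative. Both are [-syllabic], [-voice], [-lateral], [-coronal]. /p/ is [-continuant] while /f/ is [+continuant], so the distinguishing feature is [continuant].

[continuant]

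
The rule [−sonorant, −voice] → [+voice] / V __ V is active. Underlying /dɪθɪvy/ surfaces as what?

Only /θ/ occurs between two vowels (/ɪ/ __ /ɪ/) and matches the structural description. It is a voiceless dental fricative, so [−sonorant, −voice] holds; changing it to [+voice] with all other features held fixed yields /ð/ (voiced dental fricative). No other segment meets both the structural description and the environment, so the output is [dɪðɪvy].

[dɪðɪvy]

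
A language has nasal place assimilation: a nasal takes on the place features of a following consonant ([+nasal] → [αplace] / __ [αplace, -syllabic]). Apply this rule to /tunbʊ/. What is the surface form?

/n/ sits before the [+labial] consonant /b/, so it takes on [+labial] and surfaces as /m/. The rest of the form is unaffected: [tumbʊ].

[tumbʊ]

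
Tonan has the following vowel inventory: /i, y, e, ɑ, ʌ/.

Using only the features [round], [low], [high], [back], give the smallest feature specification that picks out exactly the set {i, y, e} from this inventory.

[−back]

Every target segment is [−back] and no other inventory member is, so one feature is enough.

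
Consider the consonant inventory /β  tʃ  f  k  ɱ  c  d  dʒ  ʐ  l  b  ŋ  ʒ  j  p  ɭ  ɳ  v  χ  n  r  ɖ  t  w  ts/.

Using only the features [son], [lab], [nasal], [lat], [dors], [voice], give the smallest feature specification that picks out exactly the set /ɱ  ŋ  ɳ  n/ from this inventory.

Every target segment is [+nasal] and no other inventory member is, so one feature is enough.

[+nasal]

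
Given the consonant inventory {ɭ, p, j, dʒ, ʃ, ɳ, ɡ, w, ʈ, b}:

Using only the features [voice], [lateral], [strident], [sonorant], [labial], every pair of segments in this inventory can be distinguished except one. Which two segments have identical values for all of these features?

/j/ (palatal glide) and /ɳ/ (retroflex nasal) are both [+voice], [−lateral], [−strident], [+sonorant], [−labial], so none of the listed features separates them. (They do differ in [nasal], [continuant] and [dorsal], which are not among the given features.) Every other pair in the inventory differs on at least one listed feature.

j, ɳ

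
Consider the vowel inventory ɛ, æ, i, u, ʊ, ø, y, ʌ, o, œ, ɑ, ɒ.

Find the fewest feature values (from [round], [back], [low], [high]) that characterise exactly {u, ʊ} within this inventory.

[+high, +back]

The class [+high], [+back] has exactly /u, ʊ/ as its extension in this inventory. No smaller conjunction from the listed features achieves this: [+back] alone would also admit /ʌ, o, ɑ, ɒ/; [+high] alone would also admit /i, y/; and checking the remaining single features turns up none with this extension.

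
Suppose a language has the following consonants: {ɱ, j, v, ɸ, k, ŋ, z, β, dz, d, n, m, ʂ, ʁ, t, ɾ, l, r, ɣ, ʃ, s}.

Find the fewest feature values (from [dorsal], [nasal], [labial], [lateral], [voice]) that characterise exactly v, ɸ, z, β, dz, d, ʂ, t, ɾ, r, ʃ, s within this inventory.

Every target segment is [−nasal], [−lateral], [−dorsal]; each remaining inventory member fails at least one of these. Each conjunct is needed — [−lateral, −dorsal] alone would also admit /ɱ, n, m/; [−nasal, −dorsal] alone would also admit /l/; [−nasal, −lateral] alone would also admit /j, k, ʁ, ɣ/ — and no other combination of two listed features has exactly this extension, so three is the minimum.

[−nasal, −lateral, −dorsal]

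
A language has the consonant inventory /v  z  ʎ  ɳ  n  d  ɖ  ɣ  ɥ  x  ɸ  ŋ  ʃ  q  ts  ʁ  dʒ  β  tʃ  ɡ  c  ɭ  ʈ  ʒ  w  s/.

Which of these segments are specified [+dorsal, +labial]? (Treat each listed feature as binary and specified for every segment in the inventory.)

ɥ, w

Eliminate segments failing any feature: /v, z, ɳ, n, d, ɖ, ɸ, ʃ, ts, dʒ, β, tʃ, ɭ, ʈ, ʒ, s/ are [−dorsal]; /ʎ, ɣ, x, ŋ, q, ʁ, ɡ, c/ are [−labial]. The remaining /ɥ, w/ satisfy [+dorsal], [+labial].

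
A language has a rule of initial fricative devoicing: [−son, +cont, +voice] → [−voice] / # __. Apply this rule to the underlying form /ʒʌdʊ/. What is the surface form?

The only segment in the rule's environment that also matches [−son, +cont, +voice] is /ʒ/. Applying [−voice] turns the voiced postalveolar fricative into /ʃ/ (voiceless postalveolar fricative), giving [ʃʌdʊ].

[ʃʌdʊ]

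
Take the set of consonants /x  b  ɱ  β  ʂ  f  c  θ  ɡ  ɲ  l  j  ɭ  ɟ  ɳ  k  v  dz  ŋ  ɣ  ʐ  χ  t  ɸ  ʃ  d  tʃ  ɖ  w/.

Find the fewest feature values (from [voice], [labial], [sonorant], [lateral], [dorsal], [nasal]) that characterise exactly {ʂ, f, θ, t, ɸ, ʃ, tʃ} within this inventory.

[−voice, −dorsal]

Every target segment is [−voice], [−dorsal]; each remaining inventory member fails at least one of these. Each conjunct is needed — [−dorsal] alone would also admit /b, ɱ, β, l, …/; [−voice] alone would also admit /x, c, k, χ/ — and no other single listed feature has exactly this extension, so two is the minimum.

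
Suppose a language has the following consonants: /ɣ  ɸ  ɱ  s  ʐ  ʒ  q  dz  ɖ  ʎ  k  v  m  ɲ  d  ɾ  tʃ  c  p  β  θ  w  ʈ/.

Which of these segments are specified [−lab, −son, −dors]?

s, ʐ, ʒ, dz, ɖ, d, tʃ, θ, ʈ

Eliminate segments failing any feature: /ɣ, q, k, c/ are [+dorsal]; /ɸ, ɱ, v, m, p, β, w/ are [+labial]; /ʎ, ɲ, ɾ/ are [+sonorant]. The remaining /s, ʐ, ʒ, dz, ɖ, d, tʃ, θ, ʈ/ satisfy [−labial], [−sonorant], [−dorsal].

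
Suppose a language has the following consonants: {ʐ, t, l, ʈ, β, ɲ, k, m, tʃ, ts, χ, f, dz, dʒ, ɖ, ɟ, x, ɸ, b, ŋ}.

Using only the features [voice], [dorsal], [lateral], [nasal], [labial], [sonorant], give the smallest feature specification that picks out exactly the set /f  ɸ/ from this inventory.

/f, ɸ/ are all [−voice], [+labial], and no other segment in the inventory matches both values. Dropping any one of them over-generates: [+labial] alone would also admit /β, m, b/; [−voice] alone would also admit /t, ʈ, k, tʃ, …/. No other single listed feature picks out exactly this set either, so fewer than two features will not do.

[−voice, +labial]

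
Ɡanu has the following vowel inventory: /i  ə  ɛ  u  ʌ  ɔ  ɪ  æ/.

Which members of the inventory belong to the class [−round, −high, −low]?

ə, ɛ, ʌ

Checking each segment against [−round], [−high], [−low]: /ə/ (mid central vowel (schwa)), /ɛ/ (mid front unrounded lax vowel), /ʌ/ (mid back unrounded lax vowel) satisfy every feature; every other segment in the inventory fails at least one.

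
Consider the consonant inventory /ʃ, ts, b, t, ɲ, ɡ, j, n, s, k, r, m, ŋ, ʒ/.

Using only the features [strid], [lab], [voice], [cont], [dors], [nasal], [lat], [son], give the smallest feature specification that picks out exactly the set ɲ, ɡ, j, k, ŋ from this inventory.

/ɲ, ɡ, j, k, ŋ/ are exactly the [+dorsal] segments in the inventory, so a single feature suffices.

[+dors]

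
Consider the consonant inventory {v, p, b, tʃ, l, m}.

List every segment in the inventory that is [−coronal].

v, p, b, m

The feature [coronal] marks segments articulated with the tongue front (tip or blade). In this inventory /v, p, b, m/ lack that property, so they are [−coronal]; /tʃ, l/ are [+coronal].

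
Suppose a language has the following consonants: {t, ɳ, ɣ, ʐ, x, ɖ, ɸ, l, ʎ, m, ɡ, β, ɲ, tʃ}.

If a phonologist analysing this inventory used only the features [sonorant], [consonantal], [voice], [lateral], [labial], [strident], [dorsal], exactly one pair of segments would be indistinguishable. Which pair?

ɡ, ɣ

/ɡ/ (voiced velar stop) and /ɣ/ (voiced velar fricative) are both [−sonorant], [+consonantal], [+voice], [−lateral], [−labial], [−strident], [+dorsal], so none of the listed features separates them. (They do differ in [continuant], which is not among the given features.) Every other pair in the inventory differs on at least one listed feature.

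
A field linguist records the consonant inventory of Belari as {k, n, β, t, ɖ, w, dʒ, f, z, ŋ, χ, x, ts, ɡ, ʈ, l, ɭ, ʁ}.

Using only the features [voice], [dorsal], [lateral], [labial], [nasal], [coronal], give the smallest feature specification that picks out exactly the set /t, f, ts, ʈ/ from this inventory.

/t, f, ts, ʈ/ are all [−voice], [−dorsal], and no other segment in the inventory matches both values. Dropping any one of them over-generates: [−dorsal] alone would also admit /n, β, ɖ, dʒ, …/; [−voice] alone would also admit /k, χ, x/. No other single listed feature picks out exactly this set either, so fewer than two features will not do.

[−voice, −dorsal]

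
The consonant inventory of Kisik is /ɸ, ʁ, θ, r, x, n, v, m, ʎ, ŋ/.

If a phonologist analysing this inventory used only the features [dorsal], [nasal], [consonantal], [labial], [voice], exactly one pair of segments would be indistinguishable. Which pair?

/ʁ/ (voiced uvular fricative) and /ʎ/ (palatal lateral approximant) are both [+dorsal], [−nasal], [+consonantal], [−labial], [+voice], so none of the listed features separates them. (They do differ in [lateral], [high] and [back], which are not among the given features.) Every other pair in the inventory differs on at least one listed feature.

ʁ, ʎ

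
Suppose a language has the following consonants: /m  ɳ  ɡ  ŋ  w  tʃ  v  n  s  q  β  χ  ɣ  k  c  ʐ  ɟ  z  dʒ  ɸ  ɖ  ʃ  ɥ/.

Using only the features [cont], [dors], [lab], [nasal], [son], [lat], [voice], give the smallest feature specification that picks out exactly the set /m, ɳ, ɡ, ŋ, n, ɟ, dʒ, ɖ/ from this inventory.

Every target segment is [+voice], [-continuant]; each remaining inventory member fails at least one of these. Each conjunct is needed — [-continuant] alone would also admit /tʃ, q, k, c/; [+voice] alone would also admit /w, v, β, ɣ, …/ — and no other single listed feature has exactly this extension, so two is the minimum.

[+voice, -cont]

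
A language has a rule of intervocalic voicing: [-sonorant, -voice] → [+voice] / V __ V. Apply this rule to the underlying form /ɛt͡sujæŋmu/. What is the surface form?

[ɛd͡zujæŋmu]

/t͡s/ satisfies [-sonorant, -voice] and sits in V __ V. The [+voice] counterpart of the voiceless alveolar affricate is /d͡z/. Other segments in /ɛt͡sujæŋmu/ either fail the structural description or are not in the environment, so the surface form is [ɛd͡zujæŋmu].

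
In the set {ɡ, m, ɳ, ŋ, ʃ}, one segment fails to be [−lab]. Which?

m

Every segment except /m/ is [−labial]. /m/ (bilabial nasal) is [+labial], so it is the exception.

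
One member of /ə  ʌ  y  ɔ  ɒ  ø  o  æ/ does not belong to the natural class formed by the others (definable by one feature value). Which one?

/æ, o, ɔ, ø, ɒ, ʌ, ə/ are all [-high], but /y/ (high front rounded tense vowel) is [+high]. No other single segment can be removed to leave a set sharing one feature value that the removed segment lacks, so /y/ is the odd one out.

y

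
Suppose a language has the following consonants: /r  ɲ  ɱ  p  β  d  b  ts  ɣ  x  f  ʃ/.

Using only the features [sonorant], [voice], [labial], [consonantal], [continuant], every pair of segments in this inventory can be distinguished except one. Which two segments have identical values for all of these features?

x, ʃ

On the given features, /x/ and /ʃ/ have an identical profile: [-sonorant], [-voice], [-labial], [+consonantal], [+continuant]. No other two segments in the inventory coincide on all 5 features. (They do differ in [strident], [coronal] and [dorsal], which are not among the given features.)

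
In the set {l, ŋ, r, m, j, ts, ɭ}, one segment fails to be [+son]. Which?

Every segment except /ts/ is [+sonorant]. /ts/ (voiceless alveolar affricate) is [−sonorant], so it is the exception.

ts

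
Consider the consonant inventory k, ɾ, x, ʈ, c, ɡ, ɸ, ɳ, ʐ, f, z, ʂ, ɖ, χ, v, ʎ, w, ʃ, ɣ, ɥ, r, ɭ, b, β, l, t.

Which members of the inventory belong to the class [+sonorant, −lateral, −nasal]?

The [+sonorant] segments are /ɾ, ɳ, ʎ, w, ɥ, r, ɭ, l/.
Then [−lateral] gives /ɾ, ɳ, w, ɥ, r/.
Intersecting with [−nasal] leaves /ɾ, w, ɥ, r/.

ɾ, w, ɥ, r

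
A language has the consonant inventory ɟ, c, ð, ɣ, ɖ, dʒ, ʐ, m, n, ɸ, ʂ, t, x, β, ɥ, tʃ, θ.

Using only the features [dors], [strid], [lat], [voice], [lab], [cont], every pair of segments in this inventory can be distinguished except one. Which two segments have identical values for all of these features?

ɖ, n

/ɖ/ (voiced retroflex stop) and /n/ (alveolar nasal) are both [−dorsal], [−strident], [−lateral], [+voice], [−labial], [−continuant], so none of the listed features separates them. (They do differ in [sonorant], [nasal] and [anterior], which are not among the given features.) Every other pair in the inventory differs on at least one listed feature.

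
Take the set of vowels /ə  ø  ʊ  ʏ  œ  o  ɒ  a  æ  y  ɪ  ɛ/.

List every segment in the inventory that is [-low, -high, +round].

Eliminate segments failing any feature: /ə, ɛ/ are [-round]; /ʊ, ʏ, y, ɪ/ are [+high]; /ɒ, a, æ/ are [+low]. The remaining /ø, œ, o/ satisfy [-low], [-high], [+round].

ø, œ, o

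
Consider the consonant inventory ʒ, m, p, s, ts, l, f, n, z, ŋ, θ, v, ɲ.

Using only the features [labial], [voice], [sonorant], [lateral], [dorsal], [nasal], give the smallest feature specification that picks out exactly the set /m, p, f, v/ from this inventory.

[+labial]

/m, p, f, v/ are exactly the [+labial] segments in the inventory, so a single feature suffices.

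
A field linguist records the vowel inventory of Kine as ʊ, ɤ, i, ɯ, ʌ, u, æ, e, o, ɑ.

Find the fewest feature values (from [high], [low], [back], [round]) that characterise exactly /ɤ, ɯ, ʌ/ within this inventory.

/ɤ, ɯ, ʌ/ are all [-low], [+back], [-round], and no other segment in the inventory matches all three values. Dropping any one of them over-generates: [+back, -round] alone would also admit /ɑ/; [-low, -round] alone would also admit /i, e/; [-low, +back] alone would also admit /ʊ, u, o/. No other combination of two listed features picks out exactly this set either, so fewer than three features will not do.

[-low, +back, -round]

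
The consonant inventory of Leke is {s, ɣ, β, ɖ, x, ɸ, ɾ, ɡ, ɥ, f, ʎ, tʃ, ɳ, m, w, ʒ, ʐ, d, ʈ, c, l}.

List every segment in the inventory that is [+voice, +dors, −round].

Eliminate segments failing any feature: /s, x, ɸ, f, tʃ, ʈ, c/ are [−voice]; /β, ɖ, ɾ, ɳ, m, ʒ, ʐ, d, l/ are [−dorsal]; /ɥ, w/ are [+round]. The remaining /ɣ, ɡ, ʎ/ satisfy [+voice], [+dorsal], [−round].

ɣ, ɡ, ʎ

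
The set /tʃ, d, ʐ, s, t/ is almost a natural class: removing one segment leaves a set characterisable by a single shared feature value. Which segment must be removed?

[distributed] groups all but one: /ʐ, d, s, t/ share [−distributed] while /tʃ/ (voiceless postalveolar affricate) alone is [+distributed]. Removing any other segment would not leave a single-feature class that excludes it.

tʃ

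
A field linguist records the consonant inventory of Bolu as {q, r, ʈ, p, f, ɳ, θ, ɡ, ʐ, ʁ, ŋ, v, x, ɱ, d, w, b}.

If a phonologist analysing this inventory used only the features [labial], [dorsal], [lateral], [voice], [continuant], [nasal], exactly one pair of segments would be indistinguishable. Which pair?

Both /r/ and /ʐ/ are [-labial], [-dorsal], [-lateral], [+voice], [+continuant], [-nasal]. Since the list omits [sonorant], [strident] and [anterior] — which do distinguish the alveolar trill from the voiced retroflex fricative — this pair collapses; all other pairs remain distinct.

r, ʐ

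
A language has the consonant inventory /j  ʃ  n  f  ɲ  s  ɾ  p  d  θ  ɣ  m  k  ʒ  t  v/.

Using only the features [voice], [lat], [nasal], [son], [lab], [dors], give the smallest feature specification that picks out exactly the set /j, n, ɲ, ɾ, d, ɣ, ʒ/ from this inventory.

/j, n, ɲ, ɾ, d, ɣ, ʒ/ are all [+voice], [−labial], and no other segment in the inventory matches both values. Dropping any one of them over-generates: [−labial] alone would also admit /ʃ, s, θ, k, …/; [+voice] alone would also admit /m, v/. No other single listed feature picks out exactly this set either, so fewer than two features will not do.

[+voice, −lab]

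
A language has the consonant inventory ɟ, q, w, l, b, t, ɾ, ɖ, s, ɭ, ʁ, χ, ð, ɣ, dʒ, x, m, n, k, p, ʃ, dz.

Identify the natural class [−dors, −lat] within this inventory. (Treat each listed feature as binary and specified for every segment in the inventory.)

Eliminate segments failing any feature: /ɟ, q, w, ʁ, χ, ɣ, x, k/ are [+dorsal]; /l, ɭ/ are [+lateral]. The remaining /b, t, ɾ, ɖ, s, ð, dʒ, m, n, p, ʃ, dz/ satisfy [−dorsal], [−lateral].

b, t, ɾ, ɖ, s, ð, dʒ, m, n, p, ʃ, dz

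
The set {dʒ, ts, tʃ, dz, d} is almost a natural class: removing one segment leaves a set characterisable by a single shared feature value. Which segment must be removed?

The remaining segments after removing /d/ share [+delayed release]; /d/ (voiced alveolar stop) is [−delayed release]. For every other candidate removal, the leftover set fails to share any single feature value that the removed segment lacks.

d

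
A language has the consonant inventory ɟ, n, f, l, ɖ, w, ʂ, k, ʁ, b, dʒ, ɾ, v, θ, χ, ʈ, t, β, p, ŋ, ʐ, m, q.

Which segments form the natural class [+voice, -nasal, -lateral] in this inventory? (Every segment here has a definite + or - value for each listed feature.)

ɟ, ɖ, w, ʁ, b, dʒ, ɾ, v, β, ʐ

Eliminate segments failing any feature: /n, ŋ, m/ are [+nasal]; /f, ʂ, k, θ, χ, ʈ, t, p, q/ are [-voice]; /l/ is [+lateral]. The remaining /ɟ, ɖ, w, ʁ, b, dʒ, ɾ, v, β, ʐ/ satisfy [+voice], [-nasal], [-lateral].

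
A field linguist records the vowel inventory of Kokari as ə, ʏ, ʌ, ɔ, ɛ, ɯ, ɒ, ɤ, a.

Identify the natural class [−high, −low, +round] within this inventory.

ɔ

First, the [−high] segments are /ə, ʌ, ɔ, ɛ, ɒ, ɤ, a/.
Of those, [−low] gives /ə, ʌ, ɔ, ɛ, ɤ/.
Within that set, [+round] leaves /ɔ/.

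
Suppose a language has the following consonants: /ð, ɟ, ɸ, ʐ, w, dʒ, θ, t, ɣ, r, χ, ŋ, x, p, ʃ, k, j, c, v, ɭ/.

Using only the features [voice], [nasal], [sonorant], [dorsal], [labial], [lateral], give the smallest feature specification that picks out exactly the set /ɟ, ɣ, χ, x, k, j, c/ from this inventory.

[-nasal, -labial, +dorsal]

/ɟ, ɣ, χ, x, k, j, c/ are all [-nasal], [-labial], [+dorsal], and no other segment in the inventory matches all three values. Dropping any one of them over-generates: [-labial, +dorsal] alone would also admit /ŋ/; [-nasal, +dorsal] alone would also admit /w/; [-nasal, -labial] alone would also admit /ð, ʐ, dʒ, θ, …/. No other combination of two listed features picks out exactly this set either, so fewer than three features will not do.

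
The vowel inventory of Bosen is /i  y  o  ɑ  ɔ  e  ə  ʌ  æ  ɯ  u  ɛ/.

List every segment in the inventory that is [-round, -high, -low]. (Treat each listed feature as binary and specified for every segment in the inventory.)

Eliminate segments failing any feature: /i, ɯ/ are [+high]; /y, o, ɔ, u/ are [+round]; /ɑ, æ/ are [+low]. The remaining /e, ə, ʌ, ɛ/ satisfy [-round], [-high], [-low].

e, ə, ʌ, ɛ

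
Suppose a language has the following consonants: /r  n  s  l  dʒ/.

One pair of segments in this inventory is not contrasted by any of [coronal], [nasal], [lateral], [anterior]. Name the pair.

/s/ (voiceless alveolar fricative) and /r/ (alveolar trill) are both [+coronal], [−nasal], [−lateral], [+anterior], so none of the listed features separates them. (They do differ in [sonorant], [voice] and [strident], which are not among the given features.) Every other pair in the inventory differs on at least one listed feature.

s, r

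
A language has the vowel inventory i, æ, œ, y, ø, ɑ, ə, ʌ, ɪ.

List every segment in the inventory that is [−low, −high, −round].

ə, ʌ

Checking each segment against [−low], [−high], [−round]: /ə/ (mid central vowel (schwa)), /ʌ/ (mid back unrounded lax vowel) satisfy every feature; every other segment in the inventory fails at least one.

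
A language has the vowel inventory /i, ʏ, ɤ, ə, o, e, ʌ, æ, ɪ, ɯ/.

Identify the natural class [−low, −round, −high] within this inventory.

Checking each segment against [−low], [−round], [−high]: /ɤ/ (mid back unrounded tense vowel), /ə/ (mid central vowel (schwa)), /e/ (mid front unrounded tense vowel), /ʌ/ (mid back unrounded lax vowel) satisfy every feature; every other segment in the inventory fails at least one.

ɤ, ə, e, ʌ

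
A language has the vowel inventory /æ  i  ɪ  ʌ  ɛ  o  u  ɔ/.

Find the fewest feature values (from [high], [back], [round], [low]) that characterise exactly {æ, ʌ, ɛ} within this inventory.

[-high, -round]

Every target segment is [-high], [-round]; each remaining inventory member fails at least one of these. Each conjunct is needed — [-round] alone would also admit /i, ɪ/; [-high] alone would also admit /o, ɔ/ — and no other single listed feature has exactly this extension, so two is the minimum.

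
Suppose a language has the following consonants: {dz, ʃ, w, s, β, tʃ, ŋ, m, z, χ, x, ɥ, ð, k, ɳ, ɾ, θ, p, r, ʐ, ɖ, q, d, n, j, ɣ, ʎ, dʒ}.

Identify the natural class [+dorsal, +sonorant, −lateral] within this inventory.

Eliminate segments failing any feature: /dz, ʃ, s, β, tʃ, m, z, ð, ɳ, ɾ, θ, p, r, ʐ, ɖ, d, n, dʒ/ are [−dorsal]; /χ, x, k, q, ɣ/ are [−sonorant]; /ʎ/ is [+lateral]. The remaining /w, ŋ, ɥ, j/ satisfy [+dorsal], [+sonorant], [−lateral].

w, ŋ, ɥ, j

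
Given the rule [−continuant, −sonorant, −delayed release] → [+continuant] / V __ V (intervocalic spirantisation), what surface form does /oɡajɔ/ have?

The only segment in the rule's environment that also matches [−continuant, −sonorant, −delayed release] is /ɡ/. Applying [+continuant] turns the voiced velar stop into /ɣ/ (voiced velar fricative), giving [oɣajɔ].

[oɣajɔ]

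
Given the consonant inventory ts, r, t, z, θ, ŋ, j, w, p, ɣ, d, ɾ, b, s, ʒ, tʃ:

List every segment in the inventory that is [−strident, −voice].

Eliminate segments failing any feature: /ts, z, s, ʒ, tʃ/ are [+strident]; /r, ŋ, j, w, ɣ, d, ɾ, b/ are [+voice]. The remaining /t, θ, p/ satisfy [−strident], [−voice].

t, θ, p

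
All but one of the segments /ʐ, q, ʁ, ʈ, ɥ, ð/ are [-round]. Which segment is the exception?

ɥ

Every segment except /ɥ/ is [-round]. /ɥ/ (labial-palatal glide) is [+round], so it is the exception.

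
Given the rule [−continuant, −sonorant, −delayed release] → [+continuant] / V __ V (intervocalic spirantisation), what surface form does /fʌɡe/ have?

[fʌɣe]

/ɡ/ satisfies [−continuant, −sonorant, −delayed release] and sits in V __ V. The [+continuant] counterpart of the voiced velar stop is /ɣ/. Other segments in /fʌɡe/ either fail the structural description or are not in the environment, so the surface form is [fʌɣe].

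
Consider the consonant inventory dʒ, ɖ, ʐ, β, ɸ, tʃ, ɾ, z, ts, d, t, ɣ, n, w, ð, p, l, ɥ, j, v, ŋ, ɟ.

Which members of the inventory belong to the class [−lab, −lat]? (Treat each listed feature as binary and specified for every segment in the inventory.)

First, the [−labial] segments are /dʒ, ɖ, ʐ, tʃ, ɾ, z, ts, d, t, ɣ, n, ð, l, j, ŋ, ɟ/.
Within that set, [−lateral] leaves /dʒ, ɖ, ʐ, tʃ, ɾ, z, ts, d, t, ɣ, n, ð, j, ŋ, ɟ/.

dʒ, ɖ, ʐ, tʃ, ɾ, z, ts, d, t, ɣ, n, ð, j, ŋ, ɟ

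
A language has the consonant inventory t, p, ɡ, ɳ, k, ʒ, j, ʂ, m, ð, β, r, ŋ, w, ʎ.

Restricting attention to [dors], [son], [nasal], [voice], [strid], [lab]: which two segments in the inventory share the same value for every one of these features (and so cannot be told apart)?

/j/ (palatal glide) and /ʎ/ (palatal lateral approximant) are both [+dorsal], [+sonorant], [−nasal], [+voice], [−strident], [−labial], so none of the listed features separates them. (They do differ in [lateral], which is not among the given features.) Every other pair in the inventory differs on at least one listed feature.

j, ʎ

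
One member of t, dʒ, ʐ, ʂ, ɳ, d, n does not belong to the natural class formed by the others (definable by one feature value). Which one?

/t, ʐ, d, n, ɳ, ʂ/ are all [-distributed], but /dʒ/ (voiced postalveolar affricate) is [+distributed]. No other single segment can be removed to leave a set sharing one feature value that the removed segment lacks, so /dʒ/ is the odd one out.

dʒ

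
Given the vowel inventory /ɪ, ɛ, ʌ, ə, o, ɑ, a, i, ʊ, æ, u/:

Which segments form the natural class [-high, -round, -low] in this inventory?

ɛ, ʌ, ə

First, the [-high] segments are /ɛ, ʌ, ə, o, ɑ, a, æ/.
Intersecting with [-round] gives /ɛ, ʌ, ə, ɑ, a, æ/.
Intersecting with [-low] leaves /ɛ, ʌ, ə/.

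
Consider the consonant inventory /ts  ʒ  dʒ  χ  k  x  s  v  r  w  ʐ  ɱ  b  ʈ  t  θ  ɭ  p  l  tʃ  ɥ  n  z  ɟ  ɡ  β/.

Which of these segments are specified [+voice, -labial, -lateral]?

ʒ, dʒ, r, ʐ, n, z, ɟ, ɡ

First, the [+voice] segments are /ʒ, dʒ, v, r, w, ʐ, ɱ, b, ɭ, l, ɥ, n, z, ɟ, ɡ, β/.
Among these, [-labial] gives /ʒ, dʒ, r, ʐ, ɭ, l, n, z, ɟ, ɡ/.
Then [-lateral] leaves /ʒ, dʒ, r, ʐ, n, z, ɟ, ɡ/.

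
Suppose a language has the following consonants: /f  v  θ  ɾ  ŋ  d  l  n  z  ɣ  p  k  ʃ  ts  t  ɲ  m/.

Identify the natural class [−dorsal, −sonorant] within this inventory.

Checking each segment against [−dorsal], [−sonorant]: /f/ (voiceless labiodental fricative), /v/ (voiced labiodental fricative), /θ/ (voiceless dental fricative), /d/ (voiced alveolar stop), /z/ (voiced alveolar fricative), /p/ (voiceless bilabial stop), among others, satisfy every feature; every other segment in the inventory fails at least one.

f, v, θ, d, z, p, ʃ, ts, t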